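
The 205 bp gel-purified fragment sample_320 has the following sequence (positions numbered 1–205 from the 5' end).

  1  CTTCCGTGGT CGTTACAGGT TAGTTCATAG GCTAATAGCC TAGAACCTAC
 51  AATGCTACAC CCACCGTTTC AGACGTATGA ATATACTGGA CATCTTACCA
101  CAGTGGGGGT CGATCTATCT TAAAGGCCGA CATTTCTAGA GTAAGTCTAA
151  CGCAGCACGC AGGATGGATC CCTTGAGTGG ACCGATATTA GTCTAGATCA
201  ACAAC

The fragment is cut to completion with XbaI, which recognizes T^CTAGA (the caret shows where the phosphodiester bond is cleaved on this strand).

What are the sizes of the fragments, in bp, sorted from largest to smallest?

XbaI sites (TCTAGA) start at positions 135, 192.
XbaI cuts after the first base of each site, so after positions 135, 192.
Linear molecule, 2 cuts → 3 fragments:
  1–135 → 135 bp
  136–192 → 57 bp
  193–205 → 13 bp
Sorted largest to smallest: 135, 57, 13 bp.

135, 57, 13 bp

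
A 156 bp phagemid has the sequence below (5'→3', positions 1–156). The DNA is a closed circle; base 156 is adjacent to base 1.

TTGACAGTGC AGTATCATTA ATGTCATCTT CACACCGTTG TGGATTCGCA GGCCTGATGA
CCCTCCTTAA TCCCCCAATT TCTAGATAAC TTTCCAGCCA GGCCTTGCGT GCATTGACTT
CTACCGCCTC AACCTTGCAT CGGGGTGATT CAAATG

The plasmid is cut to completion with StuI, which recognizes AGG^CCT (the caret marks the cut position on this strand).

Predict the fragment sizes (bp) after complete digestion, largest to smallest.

StuI sites (AGGCCT) start at positions 50, 100.
StuI cuts after base 3 of each site, so after positions 52, 102.
Circular molecule, 2 cuts → 2 fragments:
  53–102 → 50 bp
  103–156 then 1–52 → 54 + 52 = 106 bp
Sorted largest to smallest: 106, 50 bp.

106, 50 bp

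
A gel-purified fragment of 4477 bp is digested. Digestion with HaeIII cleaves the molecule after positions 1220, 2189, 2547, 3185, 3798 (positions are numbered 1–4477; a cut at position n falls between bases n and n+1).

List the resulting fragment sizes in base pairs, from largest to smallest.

Linear molecule, 5 cuts → 6 fragments:
  1220 − 0 = 1220 bp
  2189 − 1220 = 969 bp
  2547 − 2189 = 358 bp
  3185 − 2547 = 638 bp
  3798 − 3185 = 613 bp
  4477 − 3798 = 679 bp
Sorted largest to smallest: 1220, 969, 679, 638, 613, 358 bp.

1220, 969, 679, 638, 613, 358 bp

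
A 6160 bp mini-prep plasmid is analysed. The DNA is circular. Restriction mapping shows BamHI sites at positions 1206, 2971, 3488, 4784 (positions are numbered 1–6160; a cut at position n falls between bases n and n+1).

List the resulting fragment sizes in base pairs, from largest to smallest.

2582, 1765, 1296, 517 bp

Circular molecule, 4 cuts → 4 fragments:
  2971 − 1206 = 1765 bp
  3488 − 2971 = 517 bp
  4784 − 3488 = 1296 bp
  wrap: 6160 − 4784 + 1206 = 2582 bp
Sorted largest to smallest: 2582, 1765, 1296, 517 bp.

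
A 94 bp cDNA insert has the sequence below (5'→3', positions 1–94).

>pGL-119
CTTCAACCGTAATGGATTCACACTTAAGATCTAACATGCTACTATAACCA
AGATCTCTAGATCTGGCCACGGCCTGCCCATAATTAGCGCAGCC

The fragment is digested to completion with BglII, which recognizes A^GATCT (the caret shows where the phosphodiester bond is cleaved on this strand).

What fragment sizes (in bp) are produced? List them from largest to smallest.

35, 27, 24, 8 bp

BglII sites (AGATCT) start at positions 27, 51, 59.
BglII cuts after the first base of each site, so after positions 27, 51, 59.
Linear molecule, 3 cuts → 4 fragments:
  1–27 → 27 bp
  28–51 → 24 bp
  52–59 → 8 bp
  60–94 → 35 bp
Sorted largest to smallest: 35, 27, 24, 8 bp.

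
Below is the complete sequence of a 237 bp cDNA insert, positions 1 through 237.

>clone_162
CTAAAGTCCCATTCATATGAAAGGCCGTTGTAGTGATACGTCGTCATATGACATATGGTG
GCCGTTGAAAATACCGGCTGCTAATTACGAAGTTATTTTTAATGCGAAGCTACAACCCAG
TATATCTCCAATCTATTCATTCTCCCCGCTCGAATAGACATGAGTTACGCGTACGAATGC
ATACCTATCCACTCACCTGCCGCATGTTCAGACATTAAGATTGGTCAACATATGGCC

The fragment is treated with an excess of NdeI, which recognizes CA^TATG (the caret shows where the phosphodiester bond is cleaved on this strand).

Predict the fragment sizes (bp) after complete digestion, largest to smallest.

177, 31, 15, 7, 7 bp

NdeI sites (CATATG) start at positions 14, 45, 52, 229.
NdeI cuts after base 2 of each site, so after positions 15, 46, 53, 230.
Linear molecule, 4 cuts → 5 fragments:
  1–15 → 15 bp
  16–46 → 31 bp
  47–53 → 7 bp
  54–230 → 177 bp
  231–237 → 7 bp
Sorted largest to smallest: 177, 31, 15, 7, 7 bp.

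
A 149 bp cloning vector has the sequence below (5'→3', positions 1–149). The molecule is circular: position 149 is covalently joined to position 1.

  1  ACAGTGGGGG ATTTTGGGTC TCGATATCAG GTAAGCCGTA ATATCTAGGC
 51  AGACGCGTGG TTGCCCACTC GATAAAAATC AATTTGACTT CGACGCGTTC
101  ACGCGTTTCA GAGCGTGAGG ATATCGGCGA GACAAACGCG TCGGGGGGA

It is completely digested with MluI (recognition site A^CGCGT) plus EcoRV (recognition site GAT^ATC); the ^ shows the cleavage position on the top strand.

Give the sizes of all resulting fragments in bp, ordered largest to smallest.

MluI sites (ACGCGT) start at positions 53, 93, 101, 136.
MluI cuts after the first base of each site, so after positions 53, 93, 101, 136.
EcoRV sites (GATATC) start at positions 23, 120.
EcoRV cuts after base 3 of each site, so after positions 25, 122.
Combined cut positions: 25, 53, 93, 101, 122, 136.
Circular molecule, 6 cuts → 6 fragments:
  26–53 → 28 bp
  54–93 → 40 bp
  94–101 → 8 bp
  102–122 → 21 bp
  123–136 → 14 bp
  137–149 then 1–25 → 13 + 25 = 38 bp
Sorted largest to smallest: 40, 38, 28, 21, 14, 8 bp.

40, 38, 28, 21, 14, 8 bp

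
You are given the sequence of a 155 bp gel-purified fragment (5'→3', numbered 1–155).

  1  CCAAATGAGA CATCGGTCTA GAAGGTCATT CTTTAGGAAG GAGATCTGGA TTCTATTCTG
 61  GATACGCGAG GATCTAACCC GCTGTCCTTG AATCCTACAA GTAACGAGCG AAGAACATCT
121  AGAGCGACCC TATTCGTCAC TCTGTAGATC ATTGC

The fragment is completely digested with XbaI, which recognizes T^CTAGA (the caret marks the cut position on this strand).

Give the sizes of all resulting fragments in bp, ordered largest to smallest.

XbaI sites (TCTAGA) start at positions 17, 118.
XbaI cuts after the first base of each site, so after positions 17, 118.
Linear molecule, 2 cuts → 3 fragments:
  1–17 → 17 bp
  18–118 → 101 bp
  119–155 → 37 bp
Sorted largest to smallest: 101, 37, 17 bp.

101, 37, 17 bp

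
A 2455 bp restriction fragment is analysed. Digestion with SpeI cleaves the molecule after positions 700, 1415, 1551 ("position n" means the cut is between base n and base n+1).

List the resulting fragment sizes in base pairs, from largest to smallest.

Linear molecule, 3 cuts → 4 fragments:
  700 − 0 = 700 bp
  1415 − 700 = 715 bp
  1551 − 1415 = 136 bp
  2455 − 1551 = 904 bp
Sorted largest to smallest: 904, 715, 700, 136 bp.

904, 715, 700, 136 bp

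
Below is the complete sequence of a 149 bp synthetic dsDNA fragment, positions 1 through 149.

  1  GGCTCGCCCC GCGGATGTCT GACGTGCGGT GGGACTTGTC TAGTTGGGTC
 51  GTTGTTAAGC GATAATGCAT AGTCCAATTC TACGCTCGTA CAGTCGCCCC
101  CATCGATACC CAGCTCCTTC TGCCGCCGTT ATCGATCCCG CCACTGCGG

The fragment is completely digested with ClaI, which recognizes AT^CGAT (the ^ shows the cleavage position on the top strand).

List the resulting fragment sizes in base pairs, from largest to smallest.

ClaI sites (ATCGAT) start at positions 102, 131.
ClaI cuts after base 2 of each site, so after positions 103, 132.
Linear molecule, 2 cuts → 3 fragments:
  1–103 → 103 bp
  104–132 → 29 bp
  133–149 → 17 bp
Sorted largest to smallest: 103, 29, 17 bp.

103, 29, 17 bp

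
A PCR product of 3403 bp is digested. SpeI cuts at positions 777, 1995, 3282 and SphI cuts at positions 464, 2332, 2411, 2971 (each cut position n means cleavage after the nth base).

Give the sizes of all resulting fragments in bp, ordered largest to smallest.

1218, 560, 464, 337, 313, 311, 121, 79 bp

Combined cut positions (sorted): 464, 777, 1995, 2332, 2411, 2971, 3282.
Linear molecule, 7 cuts → 8 fragments:
  464 − 0 = 464 bp
  777 − 464 = 313 bp
  1995 − 777 = 1218 bp
  2332 − 1995 = 337 bp
  2411 − 2332 = 79 bp
  2971 − 2411 = 560 bp
  3282 − 2971 = 311 bp
  3403 − 3282 = 121 bp
Sorted largest to smallest: 1218, 560, 464, 337, 313, 311, 121, 79 bp.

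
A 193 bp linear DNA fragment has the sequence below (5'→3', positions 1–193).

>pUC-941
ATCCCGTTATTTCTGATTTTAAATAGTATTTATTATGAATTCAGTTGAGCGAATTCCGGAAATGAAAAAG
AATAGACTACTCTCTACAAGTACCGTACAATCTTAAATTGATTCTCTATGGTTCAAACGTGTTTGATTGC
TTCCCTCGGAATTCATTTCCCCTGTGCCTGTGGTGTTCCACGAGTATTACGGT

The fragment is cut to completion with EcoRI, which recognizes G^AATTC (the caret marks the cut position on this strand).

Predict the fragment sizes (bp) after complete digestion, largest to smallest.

EcoRI sites (GAATTC) start at positions 37, 51, 149.
EcoRI cuts after the first base of each site, so after positions 37, 51, 149.
Linear molecule, 3 cuts → 4 fragments:
  1–37 → 37 bp
  38–51 → 14 bp
  52–149 → 98 bp
  150–193 → 44 bp
Sorted largest to smallest: 98, 44, 37, 14 bp.

98, 44, 37, 14 bp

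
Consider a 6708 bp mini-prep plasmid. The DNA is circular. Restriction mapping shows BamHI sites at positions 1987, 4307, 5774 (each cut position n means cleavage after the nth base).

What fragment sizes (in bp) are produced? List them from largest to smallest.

Circular molecule, 3 cuts → 3 fragments:
  4307 − 1987 = 2320 bp
  5774 − 4307 = 1467 bp
  wrap: 6708 − 5774 + 1987 = 2921 bp
Sorted largest to smallest: 2921, 2320, 1467 bp.

2921, 2320, 1467 bp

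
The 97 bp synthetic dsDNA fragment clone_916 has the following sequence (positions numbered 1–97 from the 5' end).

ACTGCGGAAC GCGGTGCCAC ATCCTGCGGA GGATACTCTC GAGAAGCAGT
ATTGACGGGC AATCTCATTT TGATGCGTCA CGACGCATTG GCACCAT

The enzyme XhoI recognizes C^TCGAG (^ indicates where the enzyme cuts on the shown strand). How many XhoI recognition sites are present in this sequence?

1

CTCGAG occurs starting at position 38.
XhoI cuts at 1 site.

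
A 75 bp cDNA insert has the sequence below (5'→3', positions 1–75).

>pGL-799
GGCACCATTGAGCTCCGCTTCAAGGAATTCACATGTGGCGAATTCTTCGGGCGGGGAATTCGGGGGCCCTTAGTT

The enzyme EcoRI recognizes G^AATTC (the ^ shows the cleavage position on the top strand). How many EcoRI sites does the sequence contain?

GAATTC occurs starting at positions 25, 40, 56.
EcoRI cuts at 3 sites.

3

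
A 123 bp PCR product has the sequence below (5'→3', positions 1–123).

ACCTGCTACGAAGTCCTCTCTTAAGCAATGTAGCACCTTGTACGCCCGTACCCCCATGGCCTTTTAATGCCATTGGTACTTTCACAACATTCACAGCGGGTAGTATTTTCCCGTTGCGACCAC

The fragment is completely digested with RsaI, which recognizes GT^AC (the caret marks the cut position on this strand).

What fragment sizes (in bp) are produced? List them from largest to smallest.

RsaI sites (GTAC) start at positions 40, 48, 76.
RsaI cuts after base 2 of each site, so after positions 41, 49, 77.
Linear molecule, 3 cuts → 4 fragments:
  1–41 → 41 bp
  42–49 → 8 bp
  50–77 → 28 bp
  78–123 → 46 bp
Sorted largest to smallest: 46, 41, 28, 8 bp.

46, 41, 28, 8 bp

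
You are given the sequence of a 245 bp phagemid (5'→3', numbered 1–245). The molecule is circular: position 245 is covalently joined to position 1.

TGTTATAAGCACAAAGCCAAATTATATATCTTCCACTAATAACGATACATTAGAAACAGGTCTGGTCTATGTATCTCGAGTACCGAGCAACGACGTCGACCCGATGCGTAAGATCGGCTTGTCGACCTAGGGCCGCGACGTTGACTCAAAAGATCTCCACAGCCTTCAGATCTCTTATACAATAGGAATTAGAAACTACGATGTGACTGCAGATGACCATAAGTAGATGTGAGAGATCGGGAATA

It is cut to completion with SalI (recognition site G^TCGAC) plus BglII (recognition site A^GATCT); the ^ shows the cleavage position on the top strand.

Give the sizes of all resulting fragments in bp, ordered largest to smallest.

SalI sites (GTCGAC) start at positions 95, 121.
SalI cuts after the first base of each site, so after positions 95, 121.
BglII sites (AGATCT) start at positions 151, 168.
BglII cuts after the first base of each site, so after positions 151, 168.
Combined cut positions: 95, 121, 151, 168.
Circular molecule, 4 cuts → 4 fragments:
  96–121 → 26 bp
  122–151 → 30 bp
  152–168 → 17 bp
  169–245 then 1–95 → 77 + 95 = 172 bp
Sorted largest to smallest: 172, 30, 26, 17 bp.

172, 30, 26, 17 bp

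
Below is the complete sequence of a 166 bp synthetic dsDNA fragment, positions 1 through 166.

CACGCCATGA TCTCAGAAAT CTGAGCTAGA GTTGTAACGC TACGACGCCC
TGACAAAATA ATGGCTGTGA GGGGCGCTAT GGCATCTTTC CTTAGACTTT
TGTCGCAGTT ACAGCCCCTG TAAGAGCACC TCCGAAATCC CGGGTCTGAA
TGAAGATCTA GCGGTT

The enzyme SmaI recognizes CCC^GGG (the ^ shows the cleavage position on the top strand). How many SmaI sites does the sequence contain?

1

CCCGGG occurs starting at position 139.
SmaI cuts at 1 site.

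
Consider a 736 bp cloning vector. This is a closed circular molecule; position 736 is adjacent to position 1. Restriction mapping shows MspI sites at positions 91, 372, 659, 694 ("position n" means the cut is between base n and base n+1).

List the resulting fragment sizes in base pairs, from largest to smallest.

287, 281, 133, 35 bp

Circular molecule, 4 cuts → 4 fragments:
  372 − 91 = 281 bp
  659 − 372 = 287 bp
  694 − 659 = 35 bp
  wrap: 736 − 694 + 91 = 133 bp
Sorted largest to smallest: 287, 281, 133, 35 bp.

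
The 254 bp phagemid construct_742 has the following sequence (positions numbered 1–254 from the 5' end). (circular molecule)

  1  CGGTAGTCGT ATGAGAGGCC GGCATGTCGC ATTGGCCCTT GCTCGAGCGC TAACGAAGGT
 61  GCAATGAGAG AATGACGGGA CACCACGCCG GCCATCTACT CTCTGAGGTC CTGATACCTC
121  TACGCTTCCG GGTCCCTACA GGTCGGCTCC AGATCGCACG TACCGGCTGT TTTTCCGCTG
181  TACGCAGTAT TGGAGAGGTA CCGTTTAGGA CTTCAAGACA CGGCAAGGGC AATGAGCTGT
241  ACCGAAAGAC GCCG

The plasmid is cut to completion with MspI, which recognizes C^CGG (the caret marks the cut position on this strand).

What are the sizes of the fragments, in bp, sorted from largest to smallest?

110, 69, 40, 35 bp

MspI sites (CCGG) start at positions 19, 88, 128, 163.
MspI cuts after the first base of each site, so after positions 19, 88, 128, 163.
Circular molecule, 4 cuts → 4 fragments:
  20–88 → 69 bp
  89–128 → 40 bp
  129–163 → 35 bp
  164–254 then 1–19 → 91 + 19 = 110 bp
Sorted largest to smallest: 110, 69, 40, 35 bp.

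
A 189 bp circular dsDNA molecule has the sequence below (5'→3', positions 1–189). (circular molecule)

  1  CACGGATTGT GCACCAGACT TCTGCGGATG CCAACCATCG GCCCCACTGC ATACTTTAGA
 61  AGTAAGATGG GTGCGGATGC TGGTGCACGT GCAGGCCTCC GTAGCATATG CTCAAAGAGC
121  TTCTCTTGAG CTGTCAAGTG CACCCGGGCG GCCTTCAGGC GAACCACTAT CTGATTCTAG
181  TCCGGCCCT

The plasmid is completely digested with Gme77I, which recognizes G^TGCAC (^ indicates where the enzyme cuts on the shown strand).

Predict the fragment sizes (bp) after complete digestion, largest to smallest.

Gme77I sites (GTGCAC) start at positions 9, 83, 138.
Gme77I cuts after the first base of each site, so after positions 9, 83, 138.
Circular molecule, 3 cuts → 3 fragments:
  10–83 → 74 bp
  84–138 → 55 bp
  139–189 then 1–9 → 51 + 9 = 60 bp
Sorted largest to smallest: 74, 60, 55 bp.

74, 60, 55 bp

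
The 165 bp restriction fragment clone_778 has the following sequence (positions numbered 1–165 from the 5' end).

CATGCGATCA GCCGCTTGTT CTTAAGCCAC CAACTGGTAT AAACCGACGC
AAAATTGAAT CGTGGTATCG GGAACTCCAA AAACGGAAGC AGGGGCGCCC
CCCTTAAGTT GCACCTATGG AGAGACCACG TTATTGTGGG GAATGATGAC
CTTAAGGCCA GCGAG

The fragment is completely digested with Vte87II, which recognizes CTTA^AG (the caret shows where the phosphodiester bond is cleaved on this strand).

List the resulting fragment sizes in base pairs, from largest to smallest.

Vte87II sites (CTTAAG) start at positions 21, 103, 151.
Vte87II cuts after base 4 of each site, so after positions 24, 106, 154.
Linear molecule, 3 cuts → 4 fragments:
  1–24 → 24 bp
  25–106 → 82 bp
  107–154 → 48 bp
  155–165 → 11 bp
Sorted largest to smallest: 82, 48, 24, 11 bp.

82, 48, 24, 11 bp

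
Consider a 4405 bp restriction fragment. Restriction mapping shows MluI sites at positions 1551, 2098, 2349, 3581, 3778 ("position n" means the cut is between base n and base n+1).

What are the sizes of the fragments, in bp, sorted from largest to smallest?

Linear molecule, 5 cuts → 6 fragments:
  1551 − 0 = 1551 bp
  2098 − 1551 = 547 bp
  2349 − 2098 = 251 bp
  3581 − 2349 = 1232 bp
  3778 − 3581 = 197 bp
  4405 − 3778 = 627 bp
Sorted largest to smallest: 1551, 1232, 627, 547, 251, 197 bp.

1551, 1232, 627, 547, 251, 197 bp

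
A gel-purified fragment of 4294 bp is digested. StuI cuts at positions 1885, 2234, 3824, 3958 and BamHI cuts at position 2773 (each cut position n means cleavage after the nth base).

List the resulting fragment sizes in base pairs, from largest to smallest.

1885, 1051, 539, 349, 336, 134 bp

Combined cut positions (sorted): 1885, 2234, 2773, 3824, 3958.
Linear molecule, 5 cuts → 6 fragments:
  1885 − 0 = 1885 bp
  2234 − 1885 = 349 bp
  2773 − 2234 = 539 bp
  3824 − 2773 = 1051 bp
  3958 − 3824 = 134 bp
  4294 − 3958 = 336 bp
Sorted largest to smallest: 1885, 1051, 539, 349, 336, 134 bp.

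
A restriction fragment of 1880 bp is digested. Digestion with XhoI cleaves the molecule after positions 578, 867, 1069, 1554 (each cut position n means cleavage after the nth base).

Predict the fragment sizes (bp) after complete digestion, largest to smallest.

Linear molecule, 4 cuts → 5 fragments:
  578 − 0 = 578 bp
  867 − 578 = 289 bp
  1069 − 867 = 202 bp
  1554 − 1069 = 485 bp
  1880 − 1554 = 326 bp
Sorted largest to smallest: 578, 485, 326, 289, 202 bp.

578, 485, 326, 289, 202 bp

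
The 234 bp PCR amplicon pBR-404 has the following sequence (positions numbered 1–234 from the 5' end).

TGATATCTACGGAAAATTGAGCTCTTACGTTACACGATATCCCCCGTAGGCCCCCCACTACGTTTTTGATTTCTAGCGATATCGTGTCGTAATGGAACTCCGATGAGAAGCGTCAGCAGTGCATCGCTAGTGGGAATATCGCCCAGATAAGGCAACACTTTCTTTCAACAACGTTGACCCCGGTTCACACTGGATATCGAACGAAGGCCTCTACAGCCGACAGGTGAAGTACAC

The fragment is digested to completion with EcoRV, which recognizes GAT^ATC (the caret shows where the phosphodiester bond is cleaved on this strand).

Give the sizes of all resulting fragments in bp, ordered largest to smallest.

115, 42, 39, 34, 4 bp

EcoRV sites (GATATC) start at positions 2, 36, 78, 193.
EcoRV cuts after base 3 of each site, so after positions 4, 38, 80, 195.
Linear molecule, 4 cuts → 5 fragments:
  1–4 → 4 bp
  5–38 → 34 bp
  39–80 → 42 bp
  81–195 → 115 bp
  196–234 → 39 bp
Sorted largest to smallest: 115, 42, 39, 34, 4 bp.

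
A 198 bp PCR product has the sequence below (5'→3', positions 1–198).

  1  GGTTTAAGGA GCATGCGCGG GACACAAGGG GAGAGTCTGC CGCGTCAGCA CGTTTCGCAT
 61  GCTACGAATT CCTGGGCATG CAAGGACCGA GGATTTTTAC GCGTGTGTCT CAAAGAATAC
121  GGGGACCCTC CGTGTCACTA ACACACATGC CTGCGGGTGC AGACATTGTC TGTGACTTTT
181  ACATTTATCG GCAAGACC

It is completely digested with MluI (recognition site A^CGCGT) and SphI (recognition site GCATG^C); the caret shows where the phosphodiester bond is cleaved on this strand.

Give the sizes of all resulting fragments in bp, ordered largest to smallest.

The MluI site (ACGCGT) starts at position 99.
MluI cuts after the first base of each site, so after position 99.
SphI sites (GCATGC) start at positions 11, 57, 76.
SphI cuts after base 5 of each site (before the last base), so after positions 15, 61, 80.
Combined cut positions: 15, 61, 80, 99.
Linear molecule, 4 cuts → 5 fragments:
  1–15 → 15 bp
  16–61 → 46 bp
  62–80 → 19 bp
  81–99 → 19 bp
  100–198 → 99 bp
Sorted largest to smallest: 99, 46, 19, 19, 15 bp.

99, 46, 19, 19, 15 bp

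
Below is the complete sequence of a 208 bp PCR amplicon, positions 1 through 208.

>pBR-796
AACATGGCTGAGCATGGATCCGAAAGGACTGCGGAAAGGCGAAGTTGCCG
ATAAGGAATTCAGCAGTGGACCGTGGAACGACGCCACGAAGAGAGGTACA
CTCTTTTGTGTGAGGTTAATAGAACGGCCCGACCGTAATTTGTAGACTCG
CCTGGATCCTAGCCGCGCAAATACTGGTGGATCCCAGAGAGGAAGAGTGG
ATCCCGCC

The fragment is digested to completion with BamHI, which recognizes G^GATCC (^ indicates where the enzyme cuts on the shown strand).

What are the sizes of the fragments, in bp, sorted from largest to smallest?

138, 25, 20, 16, 9 bp

BamHI sites (GGATCC) start at positions 16, 154, 179, 199.
BamHI cuts after the first base of each site, so after positions 16, 154, 179, 199.
Linear molecule, 4 cuts → 5 fragments:
  1–16 → 16 bp
  17–154 → 138 bp
  155–179 → 25 bp
  180–199 → 20 bp
  200–208 → 9 bp
Sorted largest to smallest: 138, 25, 20, 16, 9 bp.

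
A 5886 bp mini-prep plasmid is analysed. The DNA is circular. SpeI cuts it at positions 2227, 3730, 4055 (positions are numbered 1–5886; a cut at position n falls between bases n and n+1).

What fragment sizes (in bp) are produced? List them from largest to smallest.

4058, 1503, 325 bp

Circular molecule, 3 cuts → 3 fragments:
  3730 − 2227 = 1503 bp
  4055 − 3730 = 325 bp
  wrap: 5886 − 4055 + 2227 = 4058 bp
Sorted largest to smallest: 4058, 1503, 325 bp.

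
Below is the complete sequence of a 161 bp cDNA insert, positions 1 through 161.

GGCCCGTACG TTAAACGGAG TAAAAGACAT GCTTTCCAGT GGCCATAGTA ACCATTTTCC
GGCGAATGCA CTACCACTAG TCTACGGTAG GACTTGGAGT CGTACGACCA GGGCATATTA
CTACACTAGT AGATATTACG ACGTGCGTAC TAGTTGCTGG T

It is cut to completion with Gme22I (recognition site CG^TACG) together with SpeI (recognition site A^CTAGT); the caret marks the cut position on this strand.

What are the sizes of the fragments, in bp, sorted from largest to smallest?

70, 26, 24, 23, 12, 6 bp

Gme22I sites (CGTACG) start at positions 5, 101.
Gme22I cuts after base 2 of each site, so after positions 6, 102.
SpeI sites (ACTAGT) start at positions 76, 125, 149.
SpeI cuts after the first base of each site, so after positions 76, 125, 149.
Combined cut positions: 6, 76, 102, 125, 149.
Linear molecule, 5 cuts → 6 fragments:
  1–6 → 6 bp
  7–76 → 70 bp
  77–102 → 26 bp
  103–125 → 23 bp
  126–149 → 24 bp
  150–161 → 12 bp
Sorted largest to smallest: 70, 26, 24, 23, 12, 6 bp.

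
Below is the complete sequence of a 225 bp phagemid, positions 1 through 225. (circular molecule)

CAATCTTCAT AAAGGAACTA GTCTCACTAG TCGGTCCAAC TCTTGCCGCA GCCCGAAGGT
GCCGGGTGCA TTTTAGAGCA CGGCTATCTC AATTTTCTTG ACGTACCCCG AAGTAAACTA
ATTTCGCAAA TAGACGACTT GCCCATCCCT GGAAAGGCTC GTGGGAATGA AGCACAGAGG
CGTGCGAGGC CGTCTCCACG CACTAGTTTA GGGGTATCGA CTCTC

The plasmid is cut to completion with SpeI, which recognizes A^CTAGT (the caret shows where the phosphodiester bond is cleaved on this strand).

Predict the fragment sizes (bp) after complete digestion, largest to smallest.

176, 40, 9 bp

SpeI sites (ACTAGT) start at positions 17, 26, 202.
SpeI cuts after the first base of each site, so after positions 17, 26, 202.
Circular molecule, 3 cuts → 3 fragments:
  18–26 → 9 bp
  27–202 → 176 bp
  203–225 then 1–17 → 23 + 17 = 40 bp
Sorted largest to smallest: 176, 40, 9 bp.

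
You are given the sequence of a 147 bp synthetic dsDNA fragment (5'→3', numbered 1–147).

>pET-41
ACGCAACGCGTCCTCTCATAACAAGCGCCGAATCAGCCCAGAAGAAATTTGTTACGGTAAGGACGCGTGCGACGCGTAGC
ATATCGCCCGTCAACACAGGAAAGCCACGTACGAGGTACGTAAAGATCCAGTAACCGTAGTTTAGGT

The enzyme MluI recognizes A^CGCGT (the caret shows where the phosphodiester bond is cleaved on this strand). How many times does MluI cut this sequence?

3

ACGCGT occurs starting at positions 6, 63, 72.
MluI cuts at 3 sites.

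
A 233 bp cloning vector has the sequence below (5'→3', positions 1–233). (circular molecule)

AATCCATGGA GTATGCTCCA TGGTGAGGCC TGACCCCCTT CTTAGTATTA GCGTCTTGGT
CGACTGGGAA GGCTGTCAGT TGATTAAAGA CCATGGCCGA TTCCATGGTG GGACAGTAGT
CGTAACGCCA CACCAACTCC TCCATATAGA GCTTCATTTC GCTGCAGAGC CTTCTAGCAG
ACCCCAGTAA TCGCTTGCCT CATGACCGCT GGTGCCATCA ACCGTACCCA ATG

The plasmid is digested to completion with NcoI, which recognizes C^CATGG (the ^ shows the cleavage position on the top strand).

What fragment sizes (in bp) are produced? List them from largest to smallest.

134, 73, 14, 12 bp

NcoI sites (CCATGG) start at positions 4, 18, 91, 103.
NcoI cuts after the first base of each site, so after positions 4, 18, 91, 103.
Circular molecule, 4 cuts → 4 fragments:
  5–18 → 14 bp
  19–91 → 73 bp
  92–103 → 12 bp
  104–233 then 1–4 → 130 + 4 = 134 bp
Sorted largest to smallest: 134, 73, 14, 12 bp.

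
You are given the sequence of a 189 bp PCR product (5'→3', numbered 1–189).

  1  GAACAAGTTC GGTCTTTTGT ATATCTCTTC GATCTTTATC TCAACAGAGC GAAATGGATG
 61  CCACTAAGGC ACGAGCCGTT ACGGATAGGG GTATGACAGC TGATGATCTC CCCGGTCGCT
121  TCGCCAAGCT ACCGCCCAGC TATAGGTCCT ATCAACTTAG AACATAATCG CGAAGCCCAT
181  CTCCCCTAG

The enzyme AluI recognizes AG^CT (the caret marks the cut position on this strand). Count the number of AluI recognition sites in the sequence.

3

AGCT occurs starting at positions 98, 127, 138.
AluI cuts at 3 sites.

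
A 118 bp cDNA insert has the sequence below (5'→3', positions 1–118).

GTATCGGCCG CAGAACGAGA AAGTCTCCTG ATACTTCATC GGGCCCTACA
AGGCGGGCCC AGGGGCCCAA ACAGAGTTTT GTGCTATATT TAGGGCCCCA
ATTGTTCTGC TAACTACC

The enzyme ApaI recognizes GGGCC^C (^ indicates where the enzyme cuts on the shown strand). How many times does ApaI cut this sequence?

GGGCCC occurs starting at positions 41, 55, 63, 93.
ApaI cuts at 4 sites.

4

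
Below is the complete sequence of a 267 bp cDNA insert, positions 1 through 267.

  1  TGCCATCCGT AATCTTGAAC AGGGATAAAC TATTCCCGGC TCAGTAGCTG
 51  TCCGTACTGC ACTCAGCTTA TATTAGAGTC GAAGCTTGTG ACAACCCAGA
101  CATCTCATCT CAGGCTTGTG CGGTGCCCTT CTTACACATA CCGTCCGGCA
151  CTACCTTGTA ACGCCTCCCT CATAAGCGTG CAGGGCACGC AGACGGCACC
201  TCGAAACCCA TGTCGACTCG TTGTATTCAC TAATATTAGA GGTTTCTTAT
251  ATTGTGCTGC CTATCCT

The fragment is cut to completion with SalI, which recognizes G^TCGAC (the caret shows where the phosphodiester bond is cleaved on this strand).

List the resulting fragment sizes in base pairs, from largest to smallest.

212, 55 bp

The SalI site (GTCGAC) starts at position 212.
SalI cuts after the first base of each site, so after position 212.
Linear molecule, 1 cut → 2 fragments:
  1–212 → 212 bp
  213–267 → 55 bp
Sorted largest to smallest: 212, 55 bp.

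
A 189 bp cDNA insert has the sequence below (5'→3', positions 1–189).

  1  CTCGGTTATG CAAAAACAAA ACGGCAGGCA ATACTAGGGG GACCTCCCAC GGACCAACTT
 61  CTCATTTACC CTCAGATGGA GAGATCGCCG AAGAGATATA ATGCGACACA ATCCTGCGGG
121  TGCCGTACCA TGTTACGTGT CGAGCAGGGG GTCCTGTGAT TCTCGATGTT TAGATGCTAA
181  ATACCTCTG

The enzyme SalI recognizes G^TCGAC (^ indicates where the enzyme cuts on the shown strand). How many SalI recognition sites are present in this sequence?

0

No occurrence of GTCGAC is present in the sequence.
SalI does not cut: 0 sites.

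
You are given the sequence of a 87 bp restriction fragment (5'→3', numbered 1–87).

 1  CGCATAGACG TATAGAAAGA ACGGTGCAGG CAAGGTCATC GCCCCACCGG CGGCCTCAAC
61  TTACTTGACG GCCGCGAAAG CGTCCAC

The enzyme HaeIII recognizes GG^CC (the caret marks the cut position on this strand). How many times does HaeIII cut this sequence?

GGCC occurs starting at positions 52, 70.
HaeIII cuts at 2 sites.

2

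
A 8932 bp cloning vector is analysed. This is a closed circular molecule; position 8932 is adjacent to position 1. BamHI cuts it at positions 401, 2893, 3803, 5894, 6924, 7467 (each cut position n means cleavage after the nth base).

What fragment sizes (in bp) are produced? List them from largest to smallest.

Circular molecule, 6 cuts → 6 fragments:
  2893 − 401 = 2492 bp
  3803 − 2893 = 910 bp
  5894 − 3803 = 2091 bp
  6924 − 5894 = 1030 bp
  7467 − 6924 = 543 bp
  wrap: 8932 − 7467 + 401 = 1866 bp
Sorted largest to smallest: 2492, 2091, 1866, 1030, 910, 543 bp.

2492, 2091, 1866, 1030, 910, 543 bp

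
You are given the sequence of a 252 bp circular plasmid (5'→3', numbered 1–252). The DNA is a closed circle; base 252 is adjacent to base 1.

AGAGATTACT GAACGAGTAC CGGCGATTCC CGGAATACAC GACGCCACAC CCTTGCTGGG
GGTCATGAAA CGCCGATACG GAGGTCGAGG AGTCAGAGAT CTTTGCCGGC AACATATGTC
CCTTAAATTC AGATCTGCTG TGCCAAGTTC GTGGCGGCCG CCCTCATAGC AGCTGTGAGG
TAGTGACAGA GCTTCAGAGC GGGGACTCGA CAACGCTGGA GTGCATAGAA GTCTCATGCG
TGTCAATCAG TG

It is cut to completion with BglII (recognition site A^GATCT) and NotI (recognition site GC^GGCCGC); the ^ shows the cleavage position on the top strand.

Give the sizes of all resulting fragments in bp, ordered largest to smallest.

BglII sites (AGATCT) start at positions 97, 131.
BglII cuts after the first base of each site, so after positions 97, 131.
The NotI site (GCGGCCGC) starts at position 154.
NotI cuts after base 2 of each site, so after position 155.
Combined cut positions: 97, 131, 155.
Circular molecule, 3 cuts → 3 fragments:
  98–131 → 34 bp
  132–155 → 24 bp
  156–252 then 1–97 → 97 + 97 = 194 bp
Sorted largest to smallest: 194, 34, 24 bp.

194, 34, 24 bp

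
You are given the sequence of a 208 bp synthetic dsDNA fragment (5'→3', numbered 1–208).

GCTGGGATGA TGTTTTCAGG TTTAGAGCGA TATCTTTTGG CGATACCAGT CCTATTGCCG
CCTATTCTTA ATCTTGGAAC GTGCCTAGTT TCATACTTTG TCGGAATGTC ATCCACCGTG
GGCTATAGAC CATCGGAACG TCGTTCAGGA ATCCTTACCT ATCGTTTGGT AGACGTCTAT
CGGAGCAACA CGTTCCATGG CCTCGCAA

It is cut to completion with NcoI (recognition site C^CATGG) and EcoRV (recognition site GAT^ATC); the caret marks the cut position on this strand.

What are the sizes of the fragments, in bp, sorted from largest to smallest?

The NcoI site (CCATGG) starts at position 195.
NcoI cuts after the first base of each site, so after position 195.
The EcoRV site (GATATC) starts at position 29.
EcoRV cuts after base 3 of each site, so after position 31.
Combined cut positions: 31, 195.
Linear molecule, 2 cuts → 3 fragments:
  1–31 → 31 bp
  32–195 → 164 bp
  196–208 → 13 bp
Sorted largest to smallest: 164, 31, 13 bp.

164, 31, 13 bp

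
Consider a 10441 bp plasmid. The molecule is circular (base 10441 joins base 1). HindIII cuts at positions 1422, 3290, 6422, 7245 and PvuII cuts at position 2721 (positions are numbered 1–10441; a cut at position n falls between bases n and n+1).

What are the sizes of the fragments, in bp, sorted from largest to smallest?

4618, 3132, 1299, 823, 569 bp

Combined cut positions (sorted): 1422, 2721, 3290, 6422, 7245.
Circular molecule, 5 cuts → 5 fragments:
  2721 − 1422 = 1299 bp
  3290 − 2721 = 569 bp
  6422 − 3290 = 3132 bp
  7245 − 6422 = 823 bp
  wrap: 10441 − 7245 + 1422 = 4618 bp
Sorted largest to smallest: 4618, 3132, 1299, 823, 569 bp.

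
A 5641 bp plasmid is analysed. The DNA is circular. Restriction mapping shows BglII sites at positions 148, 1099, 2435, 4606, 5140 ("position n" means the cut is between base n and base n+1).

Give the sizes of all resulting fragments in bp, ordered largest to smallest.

Circular molecule, 5 cuts → 5 fragments:
  1099 − 148 = 951 bp
  2435 − 1099 = 1336 bp
  4606 − 2435 = 2171 bp
  5140 − 4606 = 534 bp
  wrap: 5641 − 5140 + 148 = 649 bp
Sorted largest to smallest: 2171, 1336, 951, 649, 534 bp.

2171, 1336, 951, 649, 534 bp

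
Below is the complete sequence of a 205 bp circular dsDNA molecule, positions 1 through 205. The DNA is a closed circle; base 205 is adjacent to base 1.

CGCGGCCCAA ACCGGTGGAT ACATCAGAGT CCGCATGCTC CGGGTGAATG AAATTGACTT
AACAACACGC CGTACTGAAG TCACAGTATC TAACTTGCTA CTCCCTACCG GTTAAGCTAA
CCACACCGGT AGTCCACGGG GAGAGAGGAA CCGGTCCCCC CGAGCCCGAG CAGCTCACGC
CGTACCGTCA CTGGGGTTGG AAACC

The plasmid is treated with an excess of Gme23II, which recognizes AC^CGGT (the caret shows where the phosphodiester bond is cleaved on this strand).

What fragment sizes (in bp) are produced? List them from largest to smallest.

Gme23II sites (ACCGGT) start at positions 11, 107, 125, 150.
Gme23II cuts after base 2 of each site, so after positions 12, 108, 126, 151.
Circular molecule, 4 cuts → 4 fragments:
  13–108 → 96 bp
  109–126 → 18 bp
  127–151 → 25 bp
  152–205 then 1–12 → 54 + 12 = 66 bp
Sorted largest to smallest: 96, 66, 25, 18 bp.

96, 66, 25, 18 bp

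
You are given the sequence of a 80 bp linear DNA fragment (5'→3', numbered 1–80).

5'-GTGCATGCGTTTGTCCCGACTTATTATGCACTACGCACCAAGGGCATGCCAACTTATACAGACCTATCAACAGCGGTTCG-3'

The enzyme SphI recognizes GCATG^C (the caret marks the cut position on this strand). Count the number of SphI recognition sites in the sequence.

GCATGC occurs starting at positions 3, 44.
SphI cuts at 2 sites.

2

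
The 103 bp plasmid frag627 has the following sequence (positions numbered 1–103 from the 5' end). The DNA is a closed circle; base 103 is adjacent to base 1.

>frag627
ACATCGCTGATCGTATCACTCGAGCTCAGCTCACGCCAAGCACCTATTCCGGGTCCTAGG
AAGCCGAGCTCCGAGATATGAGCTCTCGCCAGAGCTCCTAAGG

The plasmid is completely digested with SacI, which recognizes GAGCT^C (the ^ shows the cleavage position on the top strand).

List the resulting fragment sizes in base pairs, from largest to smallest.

SacI sites (GAGCTC) start at positions 22, 66, 80, 92.
SacI cuts after base 5 of each site (before the last base), so after positions 26, 70, 84, 96.
Circular molecule, 4 cuts → 4 fragments:
  27–70 → 44 bp
  71–84 → 14 bp
  85–96 → 12 bp
  97–103 then 1–26 → 7 + 26 = 33 bp
Sorted largest to smallest: 44, 33, 14, 12 bp.

44, 33, 14, 12 bp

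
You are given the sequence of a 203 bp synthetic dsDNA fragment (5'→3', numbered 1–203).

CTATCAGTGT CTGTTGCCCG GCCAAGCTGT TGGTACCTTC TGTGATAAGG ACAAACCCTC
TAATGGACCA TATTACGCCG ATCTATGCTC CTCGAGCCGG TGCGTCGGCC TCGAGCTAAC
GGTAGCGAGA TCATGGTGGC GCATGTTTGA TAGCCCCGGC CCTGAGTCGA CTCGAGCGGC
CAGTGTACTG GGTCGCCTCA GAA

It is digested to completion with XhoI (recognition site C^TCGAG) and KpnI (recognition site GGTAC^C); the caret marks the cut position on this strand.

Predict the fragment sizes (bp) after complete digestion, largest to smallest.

XhoI sites (CTCGAG) start at positions 91, 110, 171.
XhoI cuts after the first base of each site, so after positions 91, 110, 171.
The KpnI site (GGTACC) starts at position 32.
KpnI cuts after base 5 of each site (before the last base), so after position 36.
Combined cut positions: 36, 91, 110, 171.
Linear molecule, 4 cuts → 5 fragments:
  1–36 → 36 bp
  37–91 → 55 bp
  92–110 → 19 bp
  111–171 → 61 bp
  172–203 → 32 bp
Sorted largest to smallest: 61, 55, 36, 32, 19 bp.

61, 55, 36, 32, 19 bp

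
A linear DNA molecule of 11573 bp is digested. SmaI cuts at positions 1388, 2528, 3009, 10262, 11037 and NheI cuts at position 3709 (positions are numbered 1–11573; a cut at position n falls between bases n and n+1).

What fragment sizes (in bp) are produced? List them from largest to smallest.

Combined cut positions (sorted): 1388, 2528, 3009, 3709, 10262, 11037.
Linear molecule, 6 cuts → 7 fragments:
  1388 − 0 = 1388 bp
  2528 − 1388 = 1140 bp
  3009 − 2528 = 481 bp
  3709 − 3009 = 700 bp
  10262 − 3709 = 6553 bp
  11037 − 10262 = 775 bp
  11573 − 11037 = 536 bp
Sorted largest to smallest: 6553, 1388, 1140, 775, 700, 536, 481 bp.

6553, 1388, 1140, 775, 700, 536, 481 bp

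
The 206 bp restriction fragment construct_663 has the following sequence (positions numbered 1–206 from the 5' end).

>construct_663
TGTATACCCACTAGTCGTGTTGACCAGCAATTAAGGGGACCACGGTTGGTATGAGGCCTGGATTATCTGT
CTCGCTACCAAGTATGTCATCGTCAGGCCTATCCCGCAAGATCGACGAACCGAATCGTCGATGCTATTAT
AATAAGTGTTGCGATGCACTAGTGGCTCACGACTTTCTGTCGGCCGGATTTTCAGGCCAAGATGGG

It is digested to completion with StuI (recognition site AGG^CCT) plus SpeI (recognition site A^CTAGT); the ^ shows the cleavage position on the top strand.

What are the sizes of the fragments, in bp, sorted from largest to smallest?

61, 48, 46, 41, 10 bp

StuI sites (AGGCCT) start at positions 54, 95.
StuI cuts after base 3 of each site, so after positions 56, 97.
SpeI sites (ACTAGT) start at positions 10, 158.
SpeI cuts after the first base of each site, so after positions 10, 158.
Combined cut positions: 10, 56, 97, 158.
Linear molecule, 4 cuts → 5 fragments:
  1–10 → 10 bp
  11–56 → 46 bp
  57–97 → 41 bp
  98–158 → 61 bp
  159–206 → 48 bp
Sorted largest to smallest: 61, 48, 46, 41, 10 bp.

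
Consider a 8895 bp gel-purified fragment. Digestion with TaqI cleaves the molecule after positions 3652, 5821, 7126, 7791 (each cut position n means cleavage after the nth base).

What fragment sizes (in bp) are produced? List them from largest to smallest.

3652, 2169, 1305, 1104, 665 bp

Linear molecule, 4 cuts → 5 fragments:
  3652 − 0 = 3652 bp
  5821 − 3652 = 2169 bp
  7126 − 5821 = 1305 bp
  7791 − 7126 = 665 bp
  8895 − 7791 = 1104 bp
Sorted largest to smallest: 3652, 2169, 1305, 1104, 665 bp.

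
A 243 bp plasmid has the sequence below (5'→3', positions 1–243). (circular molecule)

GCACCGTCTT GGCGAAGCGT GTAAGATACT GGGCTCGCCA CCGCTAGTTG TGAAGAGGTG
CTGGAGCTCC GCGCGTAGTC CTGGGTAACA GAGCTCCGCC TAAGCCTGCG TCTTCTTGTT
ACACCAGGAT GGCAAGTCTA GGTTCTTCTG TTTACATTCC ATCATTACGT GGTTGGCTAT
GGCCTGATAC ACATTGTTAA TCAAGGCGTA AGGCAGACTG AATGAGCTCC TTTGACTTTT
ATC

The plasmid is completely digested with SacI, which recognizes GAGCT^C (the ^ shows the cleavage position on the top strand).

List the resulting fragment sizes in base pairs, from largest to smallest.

SacI sites (GAGCTC) start at positions 64, 91, 224.
SacI cuts after base 5 of each site (before the last base), so after positions 68, 95, 228.
Circular molecule, 3 cuts → 3 fragments:
  69–95 → 27 bp
  96–228 → 133 bp
  229–243 then 1–68 → 15 + 68 = 83 bp
Sorted largest to smallest: 133, 83, 27 bp.

133, 83, 27 bp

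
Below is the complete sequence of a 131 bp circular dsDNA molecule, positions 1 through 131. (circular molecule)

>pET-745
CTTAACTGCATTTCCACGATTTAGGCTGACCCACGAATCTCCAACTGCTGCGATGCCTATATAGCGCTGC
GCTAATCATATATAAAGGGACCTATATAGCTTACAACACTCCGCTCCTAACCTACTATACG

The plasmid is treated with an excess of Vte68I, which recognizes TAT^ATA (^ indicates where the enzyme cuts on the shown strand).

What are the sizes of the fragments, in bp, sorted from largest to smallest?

Vte68I sites (TATATA) start at positions 58, 79, 93.
Vte68I cuts after base 3 of each site, so after positions 60, 81, 95.
Circular molecule, 3 cuts → 3 fragments:
  61–81 → 21 bp
  82–95 → 14 bp
  96–131 then 1–60 → 36 + 60 = 96 bp
Sorted largest to smallest: 96, 21, 14 bp.

96, 21, 14 bp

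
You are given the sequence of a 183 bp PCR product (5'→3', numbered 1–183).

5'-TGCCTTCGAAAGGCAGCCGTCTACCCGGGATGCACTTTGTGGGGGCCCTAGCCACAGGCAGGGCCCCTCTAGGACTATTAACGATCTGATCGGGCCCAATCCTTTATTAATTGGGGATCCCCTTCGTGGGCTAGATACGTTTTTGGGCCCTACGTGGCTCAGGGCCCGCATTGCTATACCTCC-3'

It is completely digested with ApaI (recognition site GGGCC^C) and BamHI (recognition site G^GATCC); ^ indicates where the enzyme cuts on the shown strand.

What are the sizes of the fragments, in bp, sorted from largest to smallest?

47, 34, 31, 19, 18, 17, 17 bp

ApaI sites (GGGCCC) start at positions 43, 61, 92, 145, 162.
ApaI cuts after base 5 of each site (before the last base), so after positions 47, 65, 96, 149, 166.
The BamHI site (GGATCC) starts at position 115.
BamHI cuts after the first base of each site, so after position 115.
Combined cut positions: 47, 65, 96, 115, 149, 166.
Linear molecule, 6 cuts → 7 fragments:
  1–47 → 47 bp
  48–65 → 18 bp
  66–96 → 31 bp
  97–115 → 19 bp
  116–149 → 34 bp
  150–166 → 17 bp
  167–183 → 17 bp
Sorted largest to smallest: 47, 34, 31, 19, 18, 17, 17 bp.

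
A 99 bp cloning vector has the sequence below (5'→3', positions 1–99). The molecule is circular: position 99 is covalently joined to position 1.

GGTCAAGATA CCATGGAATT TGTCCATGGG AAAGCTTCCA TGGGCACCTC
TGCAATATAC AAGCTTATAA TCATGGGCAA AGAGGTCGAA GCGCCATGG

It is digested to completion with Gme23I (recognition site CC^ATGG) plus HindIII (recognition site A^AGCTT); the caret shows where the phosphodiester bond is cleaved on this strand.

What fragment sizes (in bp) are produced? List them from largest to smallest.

34, 22, 16, 13, 7, 7 bp

Gme23I sites (CCATGG) start at positions 11, 24, 38, 94.
Gme23I cuts after base 2 of each site, so after positions 12, 25, 39, 95.
HindIII sites (AAGCTT) start at positions 32, 61.
HindIII cuts after the first base of each site, so after positions 32, 61.
Combined cut positions: 12, 25, 32, 39, 61, 95.
Circular molecule, 6 cuts → 6 fragments:
  13–25 → 13 bp
  26–32 → 7 bp
  33–39 → 7 bp
  40–61 → 22 bp
  62–95 → 34 bp
  96–99 then 1–12 → 4 + 12 = 16 bp
Sorted largest to smallest: 34, 22, 16, 13, 7, 7 bp.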